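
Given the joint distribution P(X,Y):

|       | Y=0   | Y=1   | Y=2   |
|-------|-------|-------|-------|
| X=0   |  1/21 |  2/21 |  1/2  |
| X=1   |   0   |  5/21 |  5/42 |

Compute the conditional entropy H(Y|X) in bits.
0.9504 bits

H(Y|X) = H(X,Y) - H(X)

H(X,Y) = -Σ_{x,y} P(x,y) log₂ P(x,y). Per-cell terms -P(x,y)·log₂P(x,y):
  X=0: 0.2092, 0.3231, 0.5000
  X=1: 0.0000, 0.4929, 0.3655
  (cells with P = 0 contribute 0)
Sum of the 6 terms: H(X,Y) = 1.8907 bits

Marginal of X (row sums):
  P(X=0) = 1/21 + 2/21 + 1/2 = 9/14
  P(X=1) = 0 + 5/21 + 5/42 = 5/14
H(X) = -[(9/14)·log₂(9/14) + (5/14)·log₂(5/14)]
  = 0.4098 + 0.5305 = 0.9403 bits

H(Y|X) = H(X,Y) - H(X) = 1.8907 - 0.9403 = 0.9504 bits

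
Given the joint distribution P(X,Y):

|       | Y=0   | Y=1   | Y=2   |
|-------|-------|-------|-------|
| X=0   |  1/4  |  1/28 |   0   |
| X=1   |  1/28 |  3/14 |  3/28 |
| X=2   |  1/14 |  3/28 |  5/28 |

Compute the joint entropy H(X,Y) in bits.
2.7259 bits

H(X,Y) = -Σ_{x,y} P(x,y) log₂ P(x,y). Per-cell terms -P(x,y)·log₂P(x,y):
  X=0: 0.50000, 0.17169, 0.00000
  X=1: 0.17169, 0.47623, 0.34526
  X=2: 0.27195, 0.34526, 0.44383
  (cells with P = 0 contribute 0)
Sum of the 9 terms: H(X,Y) = 2.7259 bits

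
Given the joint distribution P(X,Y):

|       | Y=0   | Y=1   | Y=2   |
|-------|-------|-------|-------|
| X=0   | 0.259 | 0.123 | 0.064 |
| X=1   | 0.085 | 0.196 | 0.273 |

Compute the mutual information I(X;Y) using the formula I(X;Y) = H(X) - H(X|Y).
0.1709 bits

I(X;Y) = H(X) - H(X|Y)

Marginal of X (row sums):
  P(X=0) = 0.259 + 0.123 + 0.064 = 0.446
  P(X=1) = 0.085 + 0.196 + 0.273 = 0.554
H(X) = -[0.446·log₂(0.446) + 0.554·log₂(0.554)]
  = 0.51954 + 0.47203 = 0.9916 bits

Marginal of Y (column sums):
  P(Y=0) = 0.259 + 0.085 = 0.344
  P(Y=1) = 0.123 + 0.196 = 0.319
  P(Y=2) = 0.064 + 0.273 = 0.337
H(X|Y) = Σ_y P(y)·H(X|Y=y):
  Y=0: P(Y=0) = 0.344, P(X|Y=0) = (259/344, 85/344) → H(X|Y=0) = 0.80664
  Y=1: P(Y=1) = 0.319, P(X|Y=1) = (123/319, 196/319) → H(X|Y=1) = 0.96189
  Y=2: P(Y=2) = 0.337, P(X|Y=2) = (64/337, 273/337) → H(X|Y=2) = 0.70129
H(X|Y) = 0.344·0.80664 + 0.319·0.96189 + 0.337·0.70129 = 0.8207 bits

I(X;Y) = H(X) - H(X|Y) = 0.9916 - 0.8207 = 0.1709 bits

Cross-check via I(X;Y) = H(X) + H(Y) - H(X,Y): computing H(Y) from the column sums and H(X,Y) from the 6 cells in the same way gives H(Y) = 1.5842 bits and H(X,Y) = 2.4049 bits, so
I(X;Y) = 0.9916 + 1.5842 - 2.4049 = 0.1709 bits ✓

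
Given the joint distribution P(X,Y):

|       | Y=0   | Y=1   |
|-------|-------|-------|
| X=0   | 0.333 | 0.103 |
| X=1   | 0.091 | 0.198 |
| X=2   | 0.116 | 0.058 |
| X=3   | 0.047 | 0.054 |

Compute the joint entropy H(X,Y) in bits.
2.6768 bits

H(X,Y) = -Σ_{x,y} P(x,y) log₂ P(x,y). Per-cell terms -P(x,y)·log₂P(x,y):
  X=0: 0.52827, 0.33777
  X=1: 0.31468, 0.46261
  X=2: 0.36051, 0.23825
  X=3: 0.20733, 0.22739
Sum of the 8 terms: H(X,Y) = 2.6768 bits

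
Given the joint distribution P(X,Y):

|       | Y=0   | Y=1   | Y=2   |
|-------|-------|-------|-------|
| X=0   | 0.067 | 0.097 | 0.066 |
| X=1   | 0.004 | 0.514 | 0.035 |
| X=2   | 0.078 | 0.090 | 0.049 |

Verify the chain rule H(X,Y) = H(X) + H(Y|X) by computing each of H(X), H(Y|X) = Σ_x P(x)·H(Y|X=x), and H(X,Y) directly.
H(X) = 1.4386 bits, H(Y|X) = 0.9156 bits, H(X,Y) = 2.3542 bits

Marginal of X (row sums):
  P(X=0) = 0.067 + 0.097 + 0.066 = 0.230
  P(X=1) = 0.004 + 0.514 + 0.035 = 0.553
  P(X=2) = 0.078 + 0.090 + 0.049 = 0.217
H(X) = -[0.230·log₂(0.230) + 0.553·log₂(0.553) + 0.217·log₂(0.217)]
  = 0.48767 + 0.47262 + 0.47832 = 1.4386 bits

H(Y|X) = Σ_x P(x)·H(Y|X=x):
  X=0: P(X=0) = 0.230, P(Y|X=0) = (67/230, 97/230, 33/115) → H(Y|X=0) = 1.56049
  X=1: P(X=1) = 0.553, P(Y|X=1) = (4/553, 514/553, 5/79) → H(Y|X=1) = 0.40152
  X=2: P(X=2) = 0.217, P(Y|X=2) = (78/217, 90/217, 7/31) → H(Y|X=2) = 1.54197
H(Y|X) = 0.230·1.56049 + 0.553·0.40152 + 0.217·1.54197 = 0.9156 bits

H(X,Y) = -Σ_{x,y} P(x,y) log₂ P(x,y). Per-cell terms -P(x,y)·log₂P(x,y):
  X=0: 0.26128, 0.32649, 0.25881
  X=1: 0.03186, 0.49352, 0.16928
  X=2: 0.28707, 0.31265, 0.21320
Sum of the 9 terms: H(X,Y) = 2.3542 bits

Chain rule check:
  H(X) + H(Y|X) = 1.4386 + 0.9156 = 2.3542 bits
  H(X,Y) = 2.3542 bits
✓ Chain rule verified.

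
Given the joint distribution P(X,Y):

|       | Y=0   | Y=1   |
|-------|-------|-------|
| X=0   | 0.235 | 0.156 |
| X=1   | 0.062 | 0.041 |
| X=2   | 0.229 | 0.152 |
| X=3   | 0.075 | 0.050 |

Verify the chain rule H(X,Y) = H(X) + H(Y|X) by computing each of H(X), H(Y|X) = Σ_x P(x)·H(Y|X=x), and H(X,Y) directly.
H(X) = 1.7729 bits, H(Y|X) = 0.9704 bits, H(X,Y) = 2.7432 bits

Marginal of X (row sums):
  P(X=0) = 0.235 + 0.156 = 0.391
  P(X=1) = 0.062 + 0.041 = 0.103
  P(X=2) = 0.229 + 0.152 = 0.381
  P(X=3) = 0.075 + 0.050 = 0.125
H(X) = -[0.391·log₂(0.391) + 0.103·log₂(0.103) + 0.381·log₂(0.381) + 0.125·log₂(0.125)]
  = 0.529711 + 0.337766 + 0.530404 + 0.375000 = 1.7729 bits

H(Y|X) = Σ_x P(x)·H(Y|X=x):
  X=0: P(X=0) = 0.391, P(Y|X=0) = (235/391, 156/391) → H(Y|X=0) = 0.970349
  X=1: P(X=1) = 0.103, P(Y|X=1) = (62/103, 41/103) → H(Y|X=1) = 0.969803
  X=2: P(X=2) = 0.381, P(Y|X=2) = (229/381, 152/381) → H(Y|X=2) = 0.970333
  X=3: P(X=3) = 0.125, P(Y|X=3) = (3/5, 2/5) → H(Y|X=3) = 0.970951
H(Y|X) = 0.391·0.970349 + 0.103·0.969803 + 0.381·0.970333 + 0.125·0.970951 = 0.9704 bits

H(X,Y) = -Σ_{x,y} P(x,y) log₂ P(x,y). Per-cell terms -P(x,y)·log₂P(x,y):
  X=0: 0.490978, 0.418140
  X=1: 0.248718, 0.188938
  X=2: 0.486987, 0.413114
  X=3: 0.280272, 0.216096
Sum of the 8 terms: H(X,Y) = 2.7432 bits

Chain rule check:
  H(X) + H(Y|X) = 1.7729 + 0.9704 = 2.7433 bits
  H(X,Y) = 2.7432 bits
✓ Chain rule verified (Δ = 0.0001 is 4-dp rounding noise: each of the three values was rounded independently).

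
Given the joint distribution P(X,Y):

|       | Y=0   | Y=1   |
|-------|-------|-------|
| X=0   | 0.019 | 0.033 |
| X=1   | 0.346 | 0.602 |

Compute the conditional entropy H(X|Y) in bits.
0.2948 bits

H(X|Y) = H(X,Y) - H(Y)

H(X,Y) = -Σ_{x,y} P(x,y) log₂ P(x,y). Per-cell terms -P(x,y)·log₂P(x,y):
  X=0: 0.108639, 0.162406
  X=1: 0.529780, 0.440763
Sum of the 4 terms: H(X,Y) = 1.24159 bits

Marginal of Y (column sums):
  P(Y=0) = 0.019 + 0.346 = 0.365
  P(Y=1) = 0.033 + 0.602 = 0.635
H(Y) = -[0.365·log₂(0.365) + 0.635·log₂(0.635)]
  = 0.530722 + 0.416034 = 0.94676 bits

H(X|Y) = H(X,Y) - H(Y) = 1.24159 - 0.94676 = 0.2948 bits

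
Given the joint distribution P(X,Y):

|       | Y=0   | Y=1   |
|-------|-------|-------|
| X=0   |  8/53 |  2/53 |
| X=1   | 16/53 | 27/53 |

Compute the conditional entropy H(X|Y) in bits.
0.6139 bits

H(X|Y) = H(X,Y) - H(Y)

H(X,Y) = -Σ_{x,y} P(x,y) log₂ P(x,y). Per-cell terms -P(x,y)·log₂P(x,y):
  X=0: 0.4118, 0.1784
  X=1: 0.5216, 0.4957
Sum of the 4 terms: H(X,Y) = 1.6075 bits

Marginal of Y (column sums):
  P(Y=0) = 8/53 + 16/53 = 24/53
  P(Y=1) = 2/53 + 27/53 = 29/53
H(Y) = -[(24/53)·log₂(24/53) + (29/53)·log₂(29/53)]
  = 0.5176 + 0.4760 = 0.9936 bits

H(X|Y) = H(X,Y) - H(Y) = 1.6075 - 0.9936 = 0.6139 bits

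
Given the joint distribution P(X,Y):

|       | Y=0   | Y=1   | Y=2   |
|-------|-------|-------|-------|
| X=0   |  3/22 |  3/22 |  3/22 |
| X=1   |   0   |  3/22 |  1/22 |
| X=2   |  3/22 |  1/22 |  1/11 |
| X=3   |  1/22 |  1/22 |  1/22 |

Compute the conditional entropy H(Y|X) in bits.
1.4100 bits

H(Y|X) = H(X,Y) - H(X)

H(X,Y) = -Σ_{x,y} P(x,y) log₂ P(x,y). Per-cell terms -P(x,y)·log₂P(x,y):
  X=0: 0.3919731, 0.3919731, 0.3919731
  X=1: 0.0000000, 0.3919731, 0.2027014
  X=2: 0.3919731, 0.2027014, 0.3144938
  X=3: 0.2027014, 0.2027014, 0.2027014
  (cells with P = 0 contribute 0)
Sum of the 12 terms: H(X,Y) = 3.287866 bits

Marginal of X (row sums):
  P(X=0) = 3/22 + 3/22 + 3/22 = 9/22
  P(X=1) = 0 + 3/22 + 1/22 = 2/11
  P(X=2) = 3/22 + 1/22 + 1/11 = 3/11
  P(X=3) = 1/22 + 1/22 + 1/22 = 3/22
H(X) = -[(9/22)·log₂(9/22) + (2/11)·log₂(2/11) + (3/11)·log₂(3/11) + (3/22)·log₂(3/22)]
  = 0.5275254 + 0.4471694 + 0.5112189 + 0.3919731 = 1.877887 bits

H(Y|X) = H(X,Y) - H(X) = 3.287866 - 1.877887 = 1.4100 bits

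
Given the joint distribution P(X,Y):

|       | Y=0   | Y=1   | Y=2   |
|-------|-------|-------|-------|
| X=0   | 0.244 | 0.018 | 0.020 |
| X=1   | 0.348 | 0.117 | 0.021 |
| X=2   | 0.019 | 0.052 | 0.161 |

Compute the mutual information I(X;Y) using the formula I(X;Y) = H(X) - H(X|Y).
0.3851 bits

I(X;Y) = H(X) - H(X|Y)

Marginal of X (row sums):
  P(X=0) = 0.244 + 0.018 + 0.020 = 0.282
  P(X=1) = 0.348 + 0.117 + 0.021 = 0.486
  P(X=2) = 0.019 + 0.052 + 0.161 = 0.232
H(X) = -[0.282·log₂(0.282) + 0.486·log₂(0.486) + 0.232·log₂(0.232)]
  = 0.514998 + 0.505912 + 0.489010 = 1.50992 bits

Marginal of Y (column sums):
  P(Y=0) = 0.244 + 0.348 + 0.019 = 0.611
  P(Y=1) = 0.018 + 0.117 + 0.052 = 0.187
  P(Y=2) = 0.020 + 0.021 + 0.161 = 0.202
H(X|Y) = Σ_y P(y)·H(X|Y=y):
  Y=0: P(Y=0) = 0.611, P(X|Y=0) = (244/611, 348/611, 19/611) → H(X|Y=0) = 1.147083
  Y=1: P(Y=1) = 0.187, P(X|Y=1) = (18/187, 117/187, 52/187) → H(X|Y=1) = 1.261792
  Y=2: P(Y=2) = 0.202, P(X|Y=2) = (10/101, 21/202, 161/202) → H(X|Y=2) = 0.930712
H(X|Y) = 0.611·1.147083 + 0.187·1.261792 + 0.202·0.930712 = 1.12483 bits

I(X;Y) = H(X) - H(X|Y) = 1.50992 - 1.12483 = 0.3851 bits

Cross-check via I(X;Y) = H(X) + H(Y) - H(X,Y): computing H(Y) from the column sums and H(X,Y) from the 9 cells in the same way gives H(Y) = 1.35273 bits and H(X,Y) = 2.47756 bits, so
I(X;Y) = 1.50992 + 1.35273 - 2.47756 = 0.3851 bits ✓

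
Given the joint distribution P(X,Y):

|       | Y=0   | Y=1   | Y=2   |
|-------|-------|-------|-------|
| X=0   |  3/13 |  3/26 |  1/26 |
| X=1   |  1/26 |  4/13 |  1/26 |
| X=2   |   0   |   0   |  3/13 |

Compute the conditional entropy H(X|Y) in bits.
0.8435 bits

H(X|Y) = H(X,Y) - H(Y)

H(X,Y) = -Σ_{x,y} P(x,y) log₂ P(x,y). Per-cell terms -P(x,y)·log₂P(x,y):
  X=0: 0.48819, 0.35948, 0.18079
  X=1: 0.18079, 0.52321, 0.18079
  X=2: 0.00000, 0.00000, 0.48819
  (cells with P = 0 contribute 0)
Sum of the 9 terms: H(X,Y) = 2.4014 bits

Marginal of Y (column sums):
  P(Y=0) = 3/13 + 1/26 + 0 = 7/26
  P(Y=1) = 3/26 + 4/13 + 0 = 11/26
  P(Y=2) = 1/26 + 1/26 + 3/13 = 4/13
H(Y) = -[(7/26)·log₂(7/26) + (11/26)·log₂(11/26) + (4/13)·log₂(4/13)]
  = 0.50968 + 0.52504 + 0.52321 = 1.5579 bits

H(X|Y) = H(X,Y) - H(Y) = 2.4014 - 1.5579 = 0.8435 bits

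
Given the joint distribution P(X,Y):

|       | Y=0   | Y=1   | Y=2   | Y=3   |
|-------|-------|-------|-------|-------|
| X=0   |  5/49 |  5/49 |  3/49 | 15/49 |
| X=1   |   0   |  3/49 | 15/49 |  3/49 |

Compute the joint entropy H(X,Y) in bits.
2.4578 bits

H(X,Y) = -Σ_{x,y} P(x,y) log₂ P(x,y). Per-cell terms -P(x,y)·log₂P(x,y):
  X=0: 0.33600, 0.33600, 0.24672, 0.52280
  X=1: 0.00000, 0.24672, 0.52280, 0.24672
  (cells with P = 0 contribute 0)
Sum of the 8 terms: H(X,Y) = 2.4578 bits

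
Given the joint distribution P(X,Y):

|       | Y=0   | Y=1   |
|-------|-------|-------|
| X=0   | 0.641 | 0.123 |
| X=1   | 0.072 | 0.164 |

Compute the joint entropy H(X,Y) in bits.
1.4842 bits

H(X,Y) = -Σ_{x,y} P(x,y) log₂ P(x,y). Per-cell terms -P(x,y)·log₂P(x,y):
  X=0: 0.41127, 0.37186
  X=1: 0.27330, 0.42775
Sum of the 4 terms: H(X,Y) = 1.4842 bits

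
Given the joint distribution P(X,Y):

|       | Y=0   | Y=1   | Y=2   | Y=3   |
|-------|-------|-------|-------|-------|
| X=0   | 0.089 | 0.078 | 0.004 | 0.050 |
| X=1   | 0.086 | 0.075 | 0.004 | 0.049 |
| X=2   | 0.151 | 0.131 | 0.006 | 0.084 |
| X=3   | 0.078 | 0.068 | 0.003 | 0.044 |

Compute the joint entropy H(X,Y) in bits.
3.5900 bits

H(X,Y) = -Σ_{x,y} P(x,y) log₂ P(x,y). Per-cell terms -P(x,y)·log₂P(x,y):
  X=0: 0.31061, 0.28707, 0.03186, 0.21610
  X=1: 0.30440, 0.28027, 0.03186, 0.21320
  X=2: 0.41183, 0.38414, 0.04428, 0.30017
  X=3: 0.28707, 0.26373, 0.02514, 0.19828
Sum of the 16 terms: H(X,Y) = 3.5900 bits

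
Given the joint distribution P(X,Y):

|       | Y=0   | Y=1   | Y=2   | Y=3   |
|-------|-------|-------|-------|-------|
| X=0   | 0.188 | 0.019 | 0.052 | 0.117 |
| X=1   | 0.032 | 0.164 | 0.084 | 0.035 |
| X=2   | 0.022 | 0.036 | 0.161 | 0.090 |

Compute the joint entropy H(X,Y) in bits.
3.2327 bits

H(X,Y) = -Σ_{x,y} P(x,y) log₂ P(x,y). Per-cell terms -P(x,y)·log₂P(x,y):
  X=0: 0.45330, 0.10864, 0.22180, 0.36216
  X=1: 0.15891, 0.42775, 0.30017, 0.16928
  X=2: 0.12114, 0.17265, 0.42421, 0.31265
Sum of the 12 terms: H(X,Y) = 3.2327 bits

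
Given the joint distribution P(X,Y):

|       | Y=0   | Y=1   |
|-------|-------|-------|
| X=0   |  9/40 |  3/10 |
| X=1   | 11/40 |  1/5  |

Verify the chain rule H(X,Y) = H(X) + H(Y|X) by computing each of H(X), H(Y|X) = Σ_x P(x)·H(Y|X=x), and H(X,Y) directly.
H(X) = 0.9982 bits, H(Y|X) = 0.9837 bits, H(X,Y) = 1.9819 bits

Marginal of X (row sums):
  P(X=0) = 9/40 + 3/10 = 21/40
  P(X=1) = 11/40 + 1/5 = 19/40
H(X) = -[(21/40)·log₂(21/40) + (19/40)·log₂(19/40)]
  = 0.48805 + 0.51015 = 0.9982 bits

H(Y|X) = Σ_x P(x)·H(Y|X=x):
  X=0: P(X=0) = 21/40, P(Y|X=0) = (3/7, 4/7) → H(Y|X=0) = 0.98523
  X=1: P(X=1) = 19/40, P(Y|X=1) = (11/19, 8/19) → H(Y|X=1) = 0.98194
H(Y|X) = (21/40)·0.98523 + (19/40)·0.98194 = 0.9837 bits

H(X,Y) = -Σ_{x,y} P(x,y) log₂ P(x,y). Per-cell terms -P(x,y)·log₂P(x,y):
  X=0: 0.48420, 0.52109
  X=1: 0.51219, 0.46439
Sum of the 4 terms: H(X,Y) = 1.9819 bits

Chain rule check:
  H(X) + H(Y|X) = 0.9982 + 0.9837 = 1.9819 bits
  H(X,Y) = 1.9819 bits
✓ Chain rule verified.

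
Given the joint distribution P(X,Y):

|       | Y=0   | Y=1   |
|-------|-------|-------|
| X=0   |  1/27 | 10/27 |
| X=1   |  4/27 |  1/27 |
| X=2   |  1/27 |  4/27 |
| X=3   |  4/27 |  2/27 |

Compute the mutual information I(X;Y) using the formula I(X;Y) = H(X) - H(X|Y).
0.3005 bits

I(X;Y) = H(X) - H(X|Y)

Marginal of X (row sums):
  P(X=0) = 1/27 + 10/27 = 11/27
  P(X=1) = 4/27 + 1/27 = 5/27
  P(X=2) = 1/27 + 4/27 = 5/27
  P(X=3) = 4/27 + 2/27 = 2/9
H(X) = -[(11/27)·log₂(11/27) + (5/27)·log₂(5/27) + (5/27)·log₂(5/27) + (2/9)·log₂(2/9)]
  = 0.52778 + 0.45055 + 0.45055 + 0.48221 = 1.9111 bits

Marginal of Y (column sums):
  P(Y=0) = 1/27 + 4/27 + 1/27 + 4/27 = 10/27
  P(Y=1) = 10/27 + 1/27 + 4/27 + 2/27 = 17/27
H(X|Y) = Σ_y P(y)·H(X|Y=y):
  Y=0: P(Y=0) = 10/27, P(X|Y=0) = (1/10, 2/5, 1/10, 2/5) → H(X|Y=0) = 1.72193
  Y=1: P(Y=1) = 17/27, P(X|Y=1) = (10/17, 1/17, 4/17, 2/17) → H(X|Y=1) = 1.54515
H(X|Y) = (10/27)·1.72193 + (17/27)·1.54515 = 1.6106 bits

I(X;Y) = H(X) - H(X|Y) = 1.9111 - 1.6106 = 0.3005 bits

Cross-check via I(X;Y) = H(X) + H(Y) - H(X,Y): computing H(Y) from the column sums and H(X,Y) from the 8 cells in the same way gives H(Y) = 0.9510 bits and H(X,Y) = 2.5616 bits, so
I(X;Y) = 1.9111 + 0.9510 - 2.5616 = 0.3005 bits ✓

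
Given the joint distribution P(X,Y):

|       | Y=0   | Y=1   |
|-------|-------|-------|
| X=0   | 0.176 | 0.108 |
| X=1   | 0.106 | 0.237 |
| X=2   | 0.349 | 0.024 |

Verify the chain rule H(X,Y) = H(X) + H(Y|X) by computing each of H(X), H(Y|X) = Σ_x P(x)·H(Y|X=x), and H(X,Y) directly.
H(X) = 1.5759 bits, H(Y|X) = 0.7066 bits, H(X,Y) = 2.2825 bits

Marginal of X (row sums):
  P(X=0) = 0.176 + 0.108 = 0.284
  P(X=1) = 0.106 + 0.237 = 0.343
  P(X=2) = 0.349 + 0.024 = 0.373
H(X) = -[0.284·log₂(0.284) + 0.343·log₂(0.343) + 0.373·log₂(0.373)]
  = 0.51575 + 0.52950 + 0.53069 = 1.5759 bits

H(Y|X) = Σ_x P(x)·H(Y|X=x):
  X=0: P(X=0) = 0.284, P(Y|X=0) = (44/71, 27/71) → H(Y|X=0) = 0.95824
  X=1: P(X=1) = 0.343, P(Y|X=1) = (106/343, 237/343) → H(Y|X=1) = 0.89206
  X=2: P(X=2) = 0.373, P(Y|X=2) = (349/373, 24/373) → H(Y|X=2) = 0.34445
H(Y|X) = 0.284·0.95824 + 0.343·0.89206 + 0.373·0.34445 = 0.7066 bits

H(X,Y) = -Σ_{x,y} P(x,y) log₂ P(x,y). Per-cell terms -P(x,y)·log₂P(x,y):
  X=0: 0.44112, 0.34678
  X=1: 0.34321, 0.49226
  X=2: 0.53003, 0.12914
Sum of the 6 terms: H(X,Y) = 2.2825 bits

Chain rule check:
  H(X) + H(Y|X) = 1.5759 + 0.7066 = 2.2825 bits
  H(X,Y) = 2.2825 bits
✓ Chain rule verified.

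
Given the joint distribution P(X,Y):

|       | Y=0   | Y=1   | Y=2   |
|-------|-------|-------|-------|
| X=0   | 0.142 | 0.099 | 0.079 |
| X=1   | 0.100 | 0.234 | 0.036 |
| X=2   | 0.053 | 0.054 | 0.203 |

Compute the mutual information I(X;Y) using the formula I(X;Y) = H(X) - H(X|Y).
0.2221 bits

I(X;Y) = H(X) - H(X|Y)

Marginal of X (row sums):
  P(X=0) = 0.142 + 0.099 + 0.079 = 0.320
  P(X=1) = 0.100 + 0.234 + 0.036 = 0.370
  P(X=2) = 0.053 + 0.054 + 0.203 = 0.310
H(X) = -[0.320·log₂(0.320) + 0.370·log₂(0.370) + 0.310·log₂(0.310)]
  = 0.526034 + 0.530729 + 0.523795 = 1.58056 bits

Marginal of Y (column sums):
  P(Y=0) = 0.142 + 0.100 + 0.053 = 0.295
  P(Y=1) = 0.099 + 0.234 + 0.054 = 0.387
  P(Y=2) = 0.079 + 0.036 + 0.203 = 0.318
H(X|Y) = Σ_y P(y)·H(X|Y=y):
  Y=0: P(Y=0) = 0.295, P(X|Y=0) = (142/295, 20/59, 53/295) → H(X|Y=0) = 1.481759
  Y=1: P(Y=1) = 0.387, P(X|Y=1) = (11/43, 26/43, 6/43) → H(X|Y=1) = 1.338475
  Y=2: P(Y=2) = 0.318, P(X|Y=2) = (79/318, 6/53, 203/318) → H(X|Y=2) = 1.268294
H(X|Y) = 0.295·1.481759 + 0.387·1.338475 + 0.318·1.268294 = 1.35843 bits

I(X;Y) = H(X) - H(X|Y) = 1.58056 - 1.35843 = 0.2221 bits

Cross-check via I(X;Y) = H(X) + H(Y) - H(X,Y): computing H(Y) from the column sums and H(X,Y) from the 9 cells in the same way gives H(Y) = 1.57521 bits and H(X,Y) = 2.93364 bits, so
I(X;Y) = 1.58056 + 1.57521 - 2.93364 = 0.2221 bits ✓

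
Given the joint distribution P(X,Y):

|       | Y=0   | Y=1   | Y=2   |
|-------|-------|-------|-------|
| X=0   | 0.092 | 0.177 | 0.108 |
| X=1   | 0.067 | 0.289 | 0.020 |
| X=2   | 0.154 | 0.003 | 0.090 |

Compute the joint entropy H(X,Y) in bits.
2.7508 bits

H(X,Y) = -Σ_{x,y} P(x,y) log₂ P(x,y). Per-cell terms -P(x,y)·log₂P(x,y):
  X=0: 0.31668, 0.44218, 0.34678
  X=1: 0.26128, 0.51756, 0.11288
  X=2: 0.41565, 0.02514, 0.31265
Sum of the 9 terms: H(X,Y) = 2.7508 bits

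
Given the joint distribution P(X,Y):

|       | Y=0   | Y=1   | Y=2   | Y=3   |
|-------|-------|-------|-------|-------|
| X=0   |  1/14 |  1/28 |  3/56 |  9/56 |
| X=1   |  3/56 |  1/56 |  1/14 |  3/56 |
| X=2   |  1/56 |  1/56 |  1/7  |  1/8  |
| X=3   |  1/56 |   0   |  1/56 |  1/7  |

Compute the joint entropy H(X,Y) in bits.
3.5137 bits

H(X,Y) = -Σ_{x,y} P(x,y) log₂ P(x,y). Per-cell terms -P(x,y)·log₂P(x,y):
  X=0: 0.27195, 0.17169, 0.22620, 0.42387
  X=1: 0.22620, 0.10370, 0.27195, 0.22620
  X=2: 0.10370, 0.10370, 0.40105, 0.37500
  X=3: 0.10370, 0.00000, 0.10370, 0.40105
  (cells with P = 0 contribute 0)
Sum of the 16 terms: H(X,Y) = 3.5137 bits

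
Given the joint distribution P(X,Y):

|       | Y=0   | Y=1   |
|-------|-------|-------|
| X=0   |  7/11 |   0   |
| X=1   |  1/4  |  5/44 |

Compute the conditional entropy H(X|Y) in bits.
0.7607 bits

H(X|Y) = H(X,Y) - H(Y)

H(X,Y) = -Σ_{x,y} P(x,y) log₂ P(x,y). Per-cell terms -P(x,y)·log₂P(x,y):
  X=0: 0.4150, 0.0000
  X=1: 0.5000, 0.3565
  (cells with P = 0 contribute 0)
Sum of the 4 terms: H(X,Y) = 1.2715 bits

Marginal of Y (column sums):
  P(Y=0) = 7/11 + 1/4 = 39/44
  P(Y=1) = 0 + 5/44 = 5/44
H(Y) = -[(39/44)·log₂(39/44) + (5/44)·log₂(5/44)]
  = 0.1543 + 0.3565 = 0.5108 bits

H(X|Y) = H(X,Y) - H(Y) = 1.2715 - 0.5108 = 0.7607 bits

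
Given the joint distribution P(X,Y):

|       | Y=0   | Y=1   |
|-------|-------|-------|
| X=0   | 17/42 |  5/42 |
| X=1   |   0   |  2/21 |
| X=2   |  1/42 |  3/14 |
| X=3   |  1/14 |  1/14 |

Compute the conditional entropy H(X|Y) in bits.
1.3653 bits

H(X|Y) = H(X,Y) - H(Y)

H(X,Y) = -Σ_{x,y} P(x,y) log₂ P(x,y). Per-cell terms -P(x,y)·log₂P(x,y):
  X=0: 0.52816, 0.36552
  X=1: 0.00000, 0.32308
  X=2: 0.12839, 0.47623
  X=3: 0.27195, 0.27195
  (cells with P = 0 contribute 0)
Sum of the 8 terms: H(X,Y) = 2.3653 bits

Marginal of Y (column sums):
  P(Y=0) = 17/42 + 0 + 1/42 + 1/14 = 1/2
  P(Y=1) = 5/42 + 2/21 + 3/14 + 1/14 = 1/2
H(Y) = -[(1/2)·log₂(1/2) + (1/2)·log₂(1/2)]
  = 0.50000 + 0.50000 = 1.0000 bits

H(X|Y) = H(X,Y) - H(Y) = 2.3653 - 1.0000 = 1.3653 bits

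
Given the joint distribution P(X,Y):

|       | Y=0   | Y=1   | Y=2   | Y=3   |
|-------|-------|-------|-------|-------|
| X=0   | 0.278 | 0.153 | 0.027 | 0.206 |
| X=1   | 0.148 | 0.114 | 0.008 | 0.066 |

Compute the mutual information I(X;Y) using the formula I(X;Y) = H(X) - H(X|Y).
0.0166 bits

I(X;Y) = H(X) - H(X|Y)

Marginal of X (row sums):
  P(X=0) = 0.278 + 0.153 + 0.027 + 0.206 = 0.664
  P(X=1) = 0.148 + 0.114 + 0.008 + 0.066 = 0.336
H(X) = -[0.664·log₂(0.664) + 0.336·log₂(0.336)]
  = 0.392255 + 0.528685 = 0.92094 bits

Marginal of Y (column sums):
  P(Y=0) = 0.278 + 0.148 = 0.426
  P(Y=1) = 0.153 + 0.114 = 0.267
  P(Y=2) = 0.027 + 0.008 = 0.035
  P(Y=3) = 0.206 + 0.066 = 0.272
H(X|Y) = Σ_y P(y)·H(X|Y=y):
  Y=0: P(Y=0) = 0.426, P(X|Y=0) = (139/213, 74/213) → H(X|Y=0) = 0.931741
  Y=1: P(Y=1) = 0.267, P(X|Y=1) = (51/89, 38/89) → H(X|Y=1) = 0.984554
  Y=2: P(Y=2) = 0.035, P(X|Y=2) = (27/35, 8/35) → H(X|Y=2) = 0.775513
  Y=3: P(Y=3) = 0.272, P(X|Y=3) = (103/136, 33/136) → H(X|Y=3) = 0.799415
H(X|Y) = 0.426·0.931741 + 0.267·0.984554 + 0.035·0.775513 + 0.272·0.799415 = 0.90438 bits

I(X;Y) = H(X) - H(X|Y) = 0.92094 - 0.90438 = 0.0166 bits

Cross-check via I(X;Y) = H(X) + H(Y) - H(X,Y): computing H(Y) from the column sums and H(X,Y) from the 8 cells in the same way gives H(Y) = 1.71328 bits and H(X,Y) = 2.61766 bits, so
I(X;Y) = 0.92094 + 1.71328 - 2.61766 = 0.0166 bits ✓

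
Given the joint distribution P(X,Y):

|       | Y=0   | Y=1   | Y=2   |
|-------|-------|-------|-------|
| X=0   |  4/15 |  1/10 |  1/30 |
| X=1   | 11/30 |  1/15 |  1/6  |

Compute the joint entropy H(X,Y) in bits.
2.2263 bits

H(X,Y) = -Σ_{x,y} P(x,y) log₂ P(x,y). Per-cell terms -P(x,y)·log₂P(x,y):
  X=0: 0.5085, 0.3322, 0.1636
  X=1: 0.5307, 0.2605, 0.4308
Sum of the 6 terms: H(X,Y) = 2.2263 bits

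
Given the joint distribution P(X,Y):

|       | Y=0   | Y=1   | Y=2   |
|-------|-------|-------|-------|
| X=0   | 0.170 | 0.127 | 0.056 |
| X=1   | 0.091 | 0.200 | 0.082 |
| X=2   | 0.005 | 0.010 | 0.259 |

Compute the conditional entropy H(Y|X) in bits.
1.1572 bits

H(Y|X) = H(X,Y) - H(X)

H(X,Y) = -Σ_{x,y} P(x,y) log₂ P(x,y). Per-cell terms -P(x,y)·log₂P(x,y):
  X=0: 0.434587, 0.378092, 0.232872
  X=1: 0.314677, 0.464386, 0.295875
  X=2: 0.038219, 0.066439, 0.504785
Sum of the 9 terms: H(X,Y) = 2.72993 bits

Marginal of X (row sums):
  P(X=0) = 0.170 + 0.127 + 0.056 = 0.353
  P(X=1) = 0.091 + 0.200 + 0.082 = 0.373
  P(X=2) = 0.005 + 0.010 + 0.259 = 0.274
H(X) = -[0.353·log₂(0.353) + 0.373·log₂(0.373) + 0.274·log₂(0.274)]
  = 0.530298 + 0.530687 + 0.511764 = 1.57275 bits

H(Y|X) = H(X,Y) - H(X) = 2.72993 - 1.57275 = 1.1572 bits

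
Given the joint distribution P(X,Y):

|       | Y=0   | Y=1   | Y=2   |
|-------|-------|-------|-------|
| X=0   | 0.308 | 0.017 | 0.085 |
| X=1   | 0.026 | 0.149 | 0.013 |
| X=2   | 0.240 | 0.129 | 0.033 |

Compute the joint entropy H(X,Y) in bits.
2.5908 bits

H(X,Y) = -Σ_{x,y} P(x,y) log₂ P(x,y). Per-cell terms -P(x,y)·log₂P(x,y):
  X=0: 0.52329, 0.09993, 0.30229
  X=1: 0.13690, 0.40925, 0.08145
  X=2: 0.49413, 0.38114, 0.16241
Sum of the 9 terms: H(X,Y) = 2.5908 bits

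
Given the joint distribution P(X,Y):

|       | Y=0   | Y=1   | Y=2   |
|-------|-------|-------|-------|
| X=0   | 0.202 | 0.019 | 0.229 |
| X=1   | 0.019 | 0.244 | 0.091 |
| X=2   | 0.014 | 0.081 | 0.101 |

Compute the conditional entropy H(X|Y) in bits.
1.1496 bits

H(X|Y) = H(X,Y) - H(Y)

H(X,Y) = -Σ_{x,y} P(x,y) log₂ P(x,y). Per-cell terms -P(x,y)·log₂P(x,y):
  X=0: 0.46613, 0.10864, 0.48699
  X=1: 0.10864, 0.49655, 0.31468
  X=2: 0.08622, 0.29370, 0.33406
Sum of the 9 terms: H(X,Y) = 2.6956 bits

Marginal of Y (column sums):
  P(Y=0) = 0.202 + 0.019 + 0.014 = 0.235
  P(Y=1) = 0.019 + 0.244 + 0.081 = 0.344
  P(Y=2) = 0.229 + 0.091 + 0.101 = 0.421
H(Y) = -[0.235·log₂(0.235) + 0.344·log₂(0.344) + 0.421·log₂(0.421)]
  = 0.49098 + 0.52959 + 0.52545 = 1.5460 bits

H(X|Y) = H(X,Y) - H(Y) = 2.6956 - 1.5460 = 1.1496 bits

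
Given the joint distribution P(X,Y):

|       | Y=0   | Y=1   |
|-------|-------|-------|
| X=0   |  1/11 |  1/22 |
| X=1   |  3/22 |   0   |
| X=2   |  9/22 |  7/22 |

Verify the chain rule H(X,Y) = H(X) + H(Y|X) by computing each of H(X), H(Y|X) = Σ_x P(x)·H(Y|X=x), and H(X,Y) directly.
H(X) = 1.1181 bits, H(Y|X) = 0.8443 bits, H(X,Y) = 1.9624 bits

Marginal of X (row sums):
  P(X=0) = 1/11 + 1/22 = 3/22
  P(X=1) = 3/22 + 0 = 3/22
  P(X=2) = 9/22 + 7/22 = 8/11
H(X) = -[(3/22)·log₂(3/22) + (3/22)·log₂(3/22) + (8/11)·log₂(8/11)]
  = 0.3920 + 0.3920 + 0.3341 = 1.1181 bits

H(Y|X) = Σ_x P(x)·H(Y|X=x):
  X=0: P(X=0) = 3/22, P(Y|X=0) = (2/3, 1/3) → H(Y|X=0) = 0.9183
  X=1: P(X=1) = 3/22, P(Y|X=1) = (1, 0) → H(Y|X=1) = 0.0000
  X=2: P(X=2) = 8/11, P(Y|X=2) = (9/16, 7/16) → H(Y|X=2) = 0.9887
H(Y|X) = (3/22)·0.9183 + (3/22)·0.0000 + (8/11)·0.9887 = 0.8443 bits

H(X,Y) = -Σ_{x,y} P(x,y) log₂ P(x,y). Per-cell terms -P(x,y)·log₂P(x,y):
  X=0: 0.3145, 0.2027
  X=1: 0.3920, 0.0000
  X=2: 0.5275, 0.5257
  (cells with P = 0 contribute 0)
Sum of the 6 terms: H(X,Y) = 1.9624 bits

Chain rule check:
  H(X) + H(Y|X) = 1.1181 + 0.8443 = 1.9624 bits
  H(X,Y) = 1.9624 bits
✓ Chain rule verified.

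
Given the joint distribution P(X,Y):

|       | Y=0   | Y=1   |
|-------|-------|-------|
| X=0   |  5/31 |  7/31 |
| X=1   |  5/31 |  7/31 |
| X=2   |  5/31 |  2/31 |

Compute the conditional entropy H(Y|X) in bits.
0.9535 bits

H(Y|X) = H(X,Y) - H(X)

H(X,Y) = -Σ_{x,y} P(x,y) log₂ P(x,y). Per-cell terms -P(x,y)·log₂P(x,y):
  X=0: 0.42456, 0.48477
  X=1: 0.42456, 0.48477
  X=2: 0.42456, 0.25511
Sum of the 6 terms: H(X,Y) = 2.4983 bits

Marginal of X (row sums):
  P(X=0) = 5/31 + 7/31 = 12/31
  P(X=1) = 5/31 + 7/31 = 12/31
  P(X=2) = 5/31 + 2/31 = 7/31
H(X) = -[(12/31)·log₂(12/31) + (12/31)·log₂(12/31) + (7/31)·log₂(7/31)]
  = 0.53003 + 0.53003 + 0.48477 = 1.5448 bits

H(Y|X) = H(X,Y) - H(X) = 2.4983 - 1.5448 = 0.9535 bits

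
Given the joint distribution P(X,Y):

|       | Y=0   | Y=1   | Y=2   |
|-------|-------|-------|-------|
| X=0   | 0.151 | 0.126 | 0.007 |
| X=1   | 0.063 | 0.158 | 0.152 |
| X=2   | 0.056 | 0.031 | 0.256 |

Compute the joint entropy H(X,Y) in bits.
2.8150 bits

H(X,Y) = -Σ_{x,y} P(x,y) log₂ P(x,y). Per-cell terms -P(x,y)·log₂P(x,y):
  X=0: 0.4118, 0.3766, 0.0501
  X=1: 0.2513, 0.4206, 0.4131
  X=2: 0.2329, 0.1554, 0.5032
Sum of the 9 terms: H(X,Y) = 2.8150 bits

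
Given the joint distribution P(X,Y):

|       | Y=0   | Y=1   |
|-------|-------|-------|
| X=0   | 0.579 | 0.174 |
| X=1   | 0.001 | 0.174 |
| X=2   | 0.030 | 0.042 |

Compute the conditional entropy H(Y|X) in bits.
0.6667 bits

H(Y|X) = H(X,Y) - H(X)

H(X,Y) = -Σ_{x,y} P(x,y) log₂ P(x,y). Per-cell terms -P(x,y)·log₂P(x,y):
  X=0: 0.45646, 0.43897
  X=1: 0.00997, 0.43897
  X=2: 0.15177, 0.19209
Sum of the 6 terms: H(X,Y) = 1.6882 bits

Marginal of X (row sums):
  P(X=0) = 0.579 + 0.174 = 0.753
  P(X=1) = 0.001 + 0.174 = 0.175
  P(X=2) = 0.030 + 0.042 = 0.072
H(X) = -[0.753·log₂(0.753) + 0.175·log₂(0.175) + 0.072·log₂(0.072)]
  = 0.30819 + 0.44005 + 0.27330 = 1.0215 bits

H(Y|X) = H(X,Y) - H(X) = 1.6882 - 1.0215 = 0.6667 bits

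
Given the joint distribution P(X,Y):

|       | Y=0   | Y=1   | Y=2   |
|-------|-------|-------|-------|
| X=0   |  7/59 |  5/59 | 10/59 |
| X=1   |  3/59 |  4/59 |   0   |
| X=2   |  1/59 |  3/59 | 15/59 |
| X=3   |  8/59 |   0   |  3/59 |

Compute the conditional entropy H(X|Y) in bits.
1.5083 bits

H(X|Y) = H(X,Y) - H(Y)

H(X,Y) = -Σ_{x,y} P(x,y) log₂ P(x,y). Per-cell terms -P(x,y)·log₂P(x,y):
  X=0: 0.364865, 0.301756, 0.434019
  X=1: 0.218526, 0.263230, 0.000000
  X=2: 0.099706, 0.218526, 0.502310
  X=3: 0.390867, 0.000000, 0.218526
  (cells with P = 0 contribute 0)
Sum of the 12 terms: H(X,Y) = 3.012331 bits

Marginal of Y (column sums):
  P(Y=0) = 7/59 + 3/59 + 1/59 + 8/59 = 19/59
  P(Y=1) = 5/59 + 4/59 + 3/59 + 0 = 12/59
  P(Y=2) = 10/59 + 0 + 15/59 + 3/59 = 28/59
H(Y) = -[(19/59)·log₂(19/59) + (12/59)·log₂(12/59) + (28/59)·log₂(28/59)]
  = 0.526434 + 0.467325 + 0.510306 = 1.504065 bits

H(X|Y) = H(X,Y) - H(Y) = 3.012331 - 1.504065 = 1.5083 bits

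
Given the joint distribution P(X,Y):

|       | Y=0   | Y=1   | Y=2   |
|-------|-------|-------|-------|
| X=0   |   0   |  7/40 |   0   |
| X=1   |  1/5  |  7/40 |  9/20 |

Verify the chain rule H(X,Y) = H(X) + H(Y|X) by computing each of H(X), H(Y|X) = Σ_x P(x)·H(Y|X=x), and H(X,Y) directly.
H(X) = 0.6690 bits, H(Y|X) = 1.1939 bits, H(X,Y) = 1.8629 bits

Marginal of X (row sums):
  P(X=0) = 0 + 7/40 + 0 = 7/40
  P(X=1) = 1/5 + 7/40 + 9/20 = 33/40
H(X) = -[(7/40)·log₂(7/40) + (33/40)·log₂(33/40)]
  = 0.44005 + 0.22897 = 0.6690 bits

H(Y|X) = Σ_x P(x)·H(Y|X=x):
  X=0: P(X=0) = 7/40, P(Y|X=0) = (0, 1, 0) → H(Y|X=0) = 0.00000
  X=1: P(X=1) = 33/40, P(Y|X=1) = (8/33, 7/33, 6/11) → H(Y|X=1) = 1.44712
H(Y|X) = (7/40)·0.00000 + (33/40)·1.44712 = 1.1939 bits

H(X,Y) = -Σ_{x,y} P(x,y) log₂ P(x,y). Per-cell terms -P(x,y)·log₂P(x,y):
  X=0: 0.00000, 0.44005, 0.00000
  X=1: 0.46439, 0.44005, 0.51840
  (cells with P = 0 contribute 0)
Sum of the 6 terms: H(X,Y) = 1.8629 bits

Chain rule check:
  H(X) + H(Y|X) = 0.6690 + 1.1939 = 1.8629 bits
  H(X,Y) = 1.8629 bits
✓ Chain rule verified.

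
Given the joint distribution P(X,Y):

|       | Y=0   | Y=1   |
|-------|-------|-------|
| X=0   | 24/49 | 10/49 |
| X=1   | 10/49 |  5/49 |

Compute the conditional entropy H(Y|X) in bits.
0.8875 bits

H(Y|X) = H(X,Y) - H(X)

H(X,Y) = -Σ_{x,y} P(x,y) log₂ P(x,y). Per-cell terms -P(x,y)·log₂P(x,y):
  X=0: 0.504366, 0.467915
  X=1: 0.467915, 0.335998
Sum of the 4 terms: H(X,Y) = 1.77619 bits

Marginal of X (row sums):
  P(X=0) = 24/49 + 10/49 = 34/49
  P(X=1) = 10/49 + 5/49 = 15/49
H(X) = -[(34/49)·log₂(34/49) + (15/49)·log₂(15/49)]
  = 0.365845 + 0.522802 = 0.88865 bits

H(Y|X) = H(X,Y) - H(X) = 1.77619 - 0.88865 = 0.8875 bits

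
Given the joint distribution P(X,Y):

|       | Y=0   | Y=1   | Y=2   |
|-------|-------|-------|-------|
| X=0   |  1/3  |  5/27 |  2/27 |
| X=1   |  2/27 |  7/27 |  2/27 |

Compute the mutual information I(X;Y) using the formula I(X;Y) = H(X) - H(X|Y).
0.1128 bits

I(X;Y) = H(X) - H(X|Y)

Marginal of X (row sums):
  P(X=0) = 1/3 + 5/27 + 2/27 = 16/27
  P(X=1) = 2/27 + 7/27 + 2/27 = 11/27
H(X) = -[(16/27)·log₂(16/27) + (11/27)·log₂(11/27)]
  = 0.4473 + 0.5278 = 0.9751 bits

Marginal of Y (column sums):
  P(Y=0) = 1/3 + 2/27 = 11/27
  P(Y=1) = 5/27 + 7/27 = 4/9
  P(Y=2) = 2/27 + 2/27 = 4/27
H(X|Y) = Σ_y P(y)·H(X|Y=y):
  Y=0: P(Y=0) = 11/27, P(X|Y=0) = (9/11, 2/11) → H(X|Y=0) = 0.6840
  Y=1: P(Y=1) = 4/9, P(X|Y=1) = (5/12, 7/12) → H(X|Y=1) = 0.9799
  Y=2: P(Y=2) = 4/27, P(X|Y=2) = (1/2, 1/2) → H(X|Y=2) = 1.0000
H(X|Y) = (11/27)·0.6840 + (4/9)·0.9799 + (4/27)·1.0000 = 0.8623 bits

I(X;Y) = H(X) - H(X|Y) = 0.9751 - 0.8623 = 0.1128 bits

Cross-check via I(X;Y) = H(X) + H(Y) - H(X,Y): computing H(Y) from the column sums and H(X,Y) from the 6 cells in the same way gives H(Y) = 1.4559 bits and H(X,Y) = 2.3182 bits, so
I(X;Y) = 0.9751 + 1.4559 - 2.3182 = 0.1128 bits ✓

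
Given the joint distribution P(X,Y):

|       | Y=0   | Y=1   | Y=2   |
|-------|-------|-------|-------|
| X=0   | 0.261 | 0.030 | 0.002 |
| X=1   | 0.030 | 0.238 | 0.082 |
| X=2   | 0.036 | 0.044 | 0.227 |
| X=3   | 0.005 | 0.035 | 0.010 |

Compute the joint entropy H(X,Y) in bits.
2.7465 bits

H(X,Y) = -Σ_{x,y} P(x,y) log₂ P(x,y). Per-cell terms -P(x,y)·log₂P(x,y):
  X=0: 0.50579, 0.15177, 0.01793
  X=1: 0.15177, 0.49289, 0.29588
  X=2: 0.17265, 0.19828, 0.48561
  X=3: 0.03822, 0.16928, 0.06644
Sum of the 12 terms: H(X,Y) = 2.7465 bits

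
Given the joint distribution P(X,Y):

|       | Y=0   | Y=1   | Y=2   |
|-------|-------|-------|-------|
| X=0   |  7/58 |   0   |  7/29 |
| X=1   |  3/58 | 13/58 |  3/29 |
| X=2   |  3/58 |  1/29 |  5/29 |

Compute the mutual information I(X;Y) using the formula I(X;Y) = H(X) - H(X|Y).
0.3137 bits

I(X;Y) = H(X) - H(X|Y)

Marginal of X (row sums):
  P(X=0) = 7/58 + 0 + 7/29 = 21/58
  P(X=1) = 3/58 + 13/58 + 3/29 = 11/29
  P(X=2) = 3/58 + 1/29 + 5/29 = 15/58
H(X) = -[(21/58)·log₂(21/58) + (11/29)·log₂(11/29) + (15/58)·log₂(15/58)]
  = 0.53067 + 0.53048 + 0.50459 = 1.5657 bits

Marginal of Y (column sums):
  P(Y=0) = 7/58 + 3/58 + 3/58 = 13/58
  P(Y=1) = 0 + 13/58 + 1/29 = 15/58
  P(Y=2) = 7/29 + 3/29 + 5/29 = 15/29
H(X|Y) = Σ_y P(y)·H(X|Y=y):
  Y=0: P(Y=0) = 13/58, P(X|Y=0) = (7/13, 3/13, 3/13) → H(X|Y=0) = 1.45727
  Y=1: P(Y=1) = 15/58, P(X|Y=1) = (0, 13/15, 2/15) → H(X|Y=1) = 0.56651
  Y=2: P(Y=2) = 15/29, P(X|Y=2) = (7/15, 1/5, 1/3) → H(X|Y=2) = 1.50582
H(X|Y) = (13/58)·1.45727 + (15/58)·0.56651 + (15/29)·1.50582 = 1.2520 bits

I(X;Y) = H(X) - H(X|Y) = 1.5657 - 1.2520 = 0.3137 bits

Cross-check via I(X;Y) = H(X) + H(Y) - H(X,Y): computing H(Y) from the column sums and H(X,Y) from the 9 cells in the same way gives H(Y) = 1.4801 bits and H(X,Y) = 2.7321 bits, so
I(X;Y) = 1.5657 + 1.4801 - 2.7321 = 0.3137 bits ✓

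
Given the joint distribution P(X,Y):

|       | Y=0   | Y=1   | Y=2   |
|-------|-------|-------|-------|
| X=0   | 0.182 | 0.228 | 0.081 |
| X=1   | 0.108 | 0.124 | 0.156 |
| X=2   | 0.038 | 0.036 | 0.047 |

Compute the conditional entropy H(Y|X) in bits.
1.5225 bits

H(Y|X) = H(X,Y) - H(X)

H(X,Y) = -Σ_{x,y} P(x,y) log₂ P(x,y). Per-cell terms -P(x,y)·log₂P(x,y):
  X=0: 0.44735, 0.48630, 0.29370
  X=1: 0.34678, 0.37344, 0.41814
  X=2: 0.17928, 0.17265, 0.20733
Sum of the 9 terms: H(X,Y) = 2.9250 bits

Marginal of X (row sums):
  P(X=0) = 0.182 + 0.228 + 0.081 = 0.491
  P(X=1) = 0.108 + 0.124 + 0.156 = 0.388
  P(X=2) = 0.038 + 0.036 + 0.047 = 0.121
H(X) = -[0.491·log₂(0.491) + 0.388·log₂(0.388) + 0.121·log₂(0.121)]
  = 0.50387 + 0.52996 + 0.36868 = 1.4025 bits

H(Y|X) = H(X,Y) - H(X) = 2.9250 - 1.4025 = 1.5225 bits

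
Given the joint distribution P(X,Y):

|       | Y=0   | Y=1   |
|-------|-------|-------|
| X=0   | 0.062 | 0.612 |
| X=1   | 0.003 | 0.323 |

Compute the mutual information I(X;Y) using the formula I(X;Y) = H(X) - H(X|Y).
0.0238 bits

I(X;Y) = H(X) - H(X|Y)

Marginal of X (row sums):
  P(X=0) = 0.062 + 0.612 = 0.674
  P(X=1) = 0.003 + 0.323 = 0.326
H(X) = -[0.674·log₂(0.674) + 0.326·log₂(0.326)]
  = 0.3836 + 0.5272 = 0.9108 bits

Marginal of Y (column sums):
  P(Y=0) = 0.062 + 0.003 = 0.065
  P(Y=1) = 0.612 + 0.323 = 0.935
H(X|Y) = Σ_y P(y)·H(X|Y=y):
  Y=0: P(Y=0) = 0.065, P(X|Y=0) = (62/65, 3/65) → H(X|Y=0) = 0.2698
  Y=1: P(Y=1) = 0.935, P(X|Y=1) = (36/55, 19/55) → H(X|Y=1) = 0.9299
H(X|Y) = 0.065·0.2698 + 0.935·0.9299 = 0.8870 bits

I(X;Y) = H(X) - H(X|Y) = 0.9108 - 0.8870 = 0.0238 bits

Cross-check via I(X;Y) = H(X) + H(Y) - H(X,Y): computing H(Y) from the column sums and H(X,Y) from the 4 cells in the same way gives H(Y) = 0.3470 bits and H(X,Y) = 1.2340 bits, so
I(X;Y) = 0.9108 + 0.3470 - 1.2340 = 0.0238 bits ✓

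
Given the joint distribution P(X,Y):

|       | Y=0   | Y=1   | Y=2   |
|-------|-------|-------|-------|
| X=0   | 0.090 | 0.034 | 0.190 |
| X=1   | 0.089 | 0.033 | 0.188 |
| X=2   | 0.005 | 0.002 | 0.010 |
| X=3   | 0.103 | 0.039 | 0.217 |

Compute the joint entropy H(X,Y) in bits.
2.9813 bits

H(X,Y) = -Σ_{x,y} P(x,y) log₂ P(x,y). Per-cell terms -P(x,y)·log₂P(x,y):
  X=0: 0.31265, 0.16586, 0.45523
  X=1: 0.31061, 0.16241, 0.45330
  X=2: 0.03822, 0.01793, 0.06644
  X=3: 0.33777, 0.18253, 0.47832
Sum of the 12 terms: H(X,Y) = 2.9813 bits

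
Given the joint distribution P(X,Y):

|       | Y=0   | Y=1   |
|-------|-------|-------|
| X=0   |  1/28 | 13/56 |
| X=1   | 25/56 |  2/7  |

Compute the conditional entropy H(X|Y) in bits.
0.6975 bits

H(X|Y) = H(X,Y) - H(Y)

H(X,Y) = -Σ_{x,y} P(x,y) log₂ P(x,y). Per-cell terms -P(x,y)·log₂P(x,y):
  X=0: 0.17169, 0.48911
  X=1: 0.51942, 0.51639
Sum of the 4 terms: H(X,Y) = 1.6966 bits

Marginal of Y (column sums):
  P(Y=0) = 1/28 + 25/56 = 27/56
  P(Y=1) = 13/56 + 2/7 = 29/56
H(Y) = -[(27/56)·log₂(27/56) + (29/56)·log₂(29/56)]
  = 0.50744 + 0.49164 = 0.9991 bits

H(X|Y) = H(X,Y) - H(Y) = 1.6966 - 0.9991 = 0.6975 bits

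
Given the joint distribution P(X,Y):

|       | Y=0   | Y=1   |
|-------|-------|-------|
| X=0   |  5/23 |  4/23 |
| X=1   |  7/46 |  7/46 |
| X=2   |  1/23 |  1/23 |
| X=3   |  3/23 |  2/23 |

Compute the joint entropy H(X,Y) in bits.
2.8272 bits

H(X,Y) = -Σ_{x,y} P(x,y) log₂ P(x,y). Per-cell terms -P(x,y)·log₂P(x,y):
  X=0: 0.4786, 0.4389
  X=1: 0.4133, 0.4133
  X=2: 0.1967, 0.1967
  X=3: 0.3833, 0.3064
Sum of the 8 terms: H(X,Y) = 2.8272 bits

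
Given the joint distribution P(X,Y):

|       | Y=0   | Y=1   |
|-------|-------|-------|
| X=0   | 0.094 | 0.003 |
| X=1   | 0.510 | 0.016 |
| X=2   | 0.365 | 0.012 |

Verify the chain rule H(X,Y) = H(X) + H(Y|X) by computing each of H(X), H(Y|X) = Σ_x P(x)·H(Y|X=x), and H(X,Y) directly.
H(X) = 1.3446 bits, H(Y|X) = 0.1994 bits, H(X,Y) = 1.5440 bits

Marginal of X (row sums):
  P(X=0) = 0.094 + 0.003 = 0.097
  P(X=1) = 0.510 + 0.016 = 0.526
  P(X=2) = 0.365 + 0.012 = 0.377
H(X) = -[0.097·log₂(0.097) + 0.526·log₂(0.526) + 0.377·log₂(0.377)]
  = 0.3265 + 0.4875 + 0.5306 = 1.3446 bits

H(Y|X) = Σ_x P(x)·H(Y|X=x):
  X=0: P(X=0) = 0.097, P(Y|X=0) = (94/97, 3/97) → H(Y|X=0) = 0.1990
  X=1: P(X=1) = 0.526, P(Y|X=1) = (255/263, 8/263) → H(Y|X=1) = 0.1965
  X=2: P(X=2) = 0.377, P(Y|X=2) = (365/377, 12/377) → H(Y|X=2) = 0.2035
H(Y|X) = 0.097·0.1990 + 0.526·0.1965 + 0.377·0.2035 = 0.1994 bits

H(X,Y) = -Σ_{x,y} P(x,y) log₂ P(x,y). Per-cell terms -P(x,y)·log₂P(x,y):
  X=0: 0.3207, 0.0251
  X=1: 0.4954, 0.0955
  X=2: 0.5307, 0.0766
Sum of the 6 terms: H(X,Y) = 1.5440 bits

Chain rule check:
  H(X) + H(Y|X) = 1.3446 + 0.1994 = 1.5440 bits
  H(X,Y) = 1.5440 bits
✓ Chain rule verified.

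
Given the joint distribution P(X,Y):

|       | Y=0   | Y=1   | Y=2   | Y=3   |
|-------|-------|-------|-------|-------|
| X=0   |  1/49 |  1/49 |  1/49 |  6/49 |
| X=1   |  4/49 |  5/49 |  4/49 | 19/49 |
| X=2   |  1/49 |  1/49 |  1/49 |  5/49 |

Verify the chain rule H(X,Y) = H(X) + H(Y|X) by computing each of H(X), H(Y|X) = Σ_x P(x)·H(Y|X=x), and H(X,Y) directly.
H(X) = 1.2774 bits, H(Y|X) = 1.5733 bits, H(X,Y) = 2.8506 bits

Marginal of X (row sums):
  P(X=0) = 1/49 + 1/49 + 1/49 + 6/49 = 9/49
  P(X=1) = 4/49 + 5/49 + 4/49 + 19/49 = 32/49
  P(X=2) = 1/49 + 1/49 + 1/49 + 5/49 = 8/49
H(X) = -[(9/49)·log₂(9/49) + (32/49)·log₂(32/49) + (8/49)·log₂(8/49)]
  = 0.449042 + 0.401443 + 0.426891 = 1.2774 bits

H(Y|X) = Σ_x P(x)·H(Y|X=x):
  X=0: P(X=0) = 9/49, P(Y|X=0) = (1/9, 1/9, 1/9, 2/3) → H(Y|X=0) = 1.446617
  X=1: P(X=1) = 32/49, P(Y|X=1) = (1/8, 5/32, 1/8, 19/32) → H(Y|X=1) = 1.614992
  X=2: P(X=2) = 8/49, P(Y|X=2) = (1/8, 1/8, 1/8, 5/8) → H(Y|X=2) = 1.548795
H(Y|X) = (9/49)·1.446617 + (32/49)·1.614992 + (8/49)·1.548795 = 1.5733 bits

H(X,Y) = -Σ_{x,y} P(x,y) log₂ P(x,y). Per-cell terms -P(x,y)·log₂P(x,y):
  X=0: 0.114586, 0.114586, 0.114586, 0.370989
  X=1: 0.295078, 0.335998, 0.295078, 0.529977
  X=2: 0.114586, 0.114586, 0.114586, 0.335998
Sum of the 12 terms: H(X,Y) = 2.8506 bits

Chain rule check:
  H(X) + H(Y|X) = 1.2774 + 1.5733 = 2.8507 bits
  H(X,Y) = 2.8506 bits
✓ Chain rule verified (Δ = 0.0001 is 4-dp rounding noise: each of the three values was rounded independently).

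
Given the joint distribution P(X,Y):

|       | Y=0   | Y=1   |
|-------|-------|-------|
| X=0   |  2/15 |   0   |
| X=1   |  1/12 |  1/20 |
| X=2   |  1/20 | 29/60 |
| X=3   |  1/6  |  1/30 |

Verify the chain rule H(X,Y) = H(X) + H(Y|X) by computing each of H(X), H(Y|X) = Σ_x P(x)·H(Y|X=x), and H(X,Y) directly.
H(X) = 1.7232 bits, H(Y|X) = 0.4967 bits, H(X,Y) = 2.2199 bits

Marginal of X (row sums):
  P(X=0) = 2/15 + 0 = 2/15
  P(X=1) = 1/12 + 1/20 = 2/15
  P(X=2) = 1/20 + 29/60 = 8/15
  P(X=3) = 1/6 + 1/30 = 1/5
H(X) = -[(2/15)·log₂(2/15) + (2/15)·log₂(2/15) + (8/15)·log₂(8/15) + (1/5)·log₂(1/5)]
  = 0.38759 + 0.38759 + 0.48367 + 0.46439 = 1.7232 bits

H(Y|X) = Σ_x P(x)·H(Y|X=x):
  X=0: P(X=0) = 2/15, P(Y|X=0) = (1, 0) → H(Y|X=0) = 0.00000
  X=1: P(X=1) = 2/15, P(Y|X=1) = (5/8, 3/8) → H(Y|X=1) = 0.95443
  X=2: P(X=2) = 8/15, P(Y|X=2) = (3/32, 29/32) → H(Y|X=2) = 0.44886
  X=3: P(X=3) = 1/5, P(Y|X=3) = (5/6, 1/6) → H(Y|X=3) = 0.65002
H(Y|X) = (2/15)·0.00000 + (2/15)·0.95443 + (8/15)·0.44886 + (1/5)·0.65002 = 0.4967 bits

H(X,Y) = -Σ_{x,y} P(x,y) log₂ P(x,y). Per-cell terms -P(x,y)·log₂P(x,y):
  X=0: 0.38759, 0.00000
  X=1: 0.29875, 0.21610
  X=2: 0.21610, 0.50697
  X=3: 0.43083, 0.16356
  (cells with P = 0 contribute 0)
Sum of the 8 terms: H(X,Y) = 2.2199 bits

Chain rule check:
  H(X) + H(Y|X) = 1.7232 + 0.4967 = 2.2199 bits
  H(X,Y) = 2.2199 bits
✓ Chain rule verified.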